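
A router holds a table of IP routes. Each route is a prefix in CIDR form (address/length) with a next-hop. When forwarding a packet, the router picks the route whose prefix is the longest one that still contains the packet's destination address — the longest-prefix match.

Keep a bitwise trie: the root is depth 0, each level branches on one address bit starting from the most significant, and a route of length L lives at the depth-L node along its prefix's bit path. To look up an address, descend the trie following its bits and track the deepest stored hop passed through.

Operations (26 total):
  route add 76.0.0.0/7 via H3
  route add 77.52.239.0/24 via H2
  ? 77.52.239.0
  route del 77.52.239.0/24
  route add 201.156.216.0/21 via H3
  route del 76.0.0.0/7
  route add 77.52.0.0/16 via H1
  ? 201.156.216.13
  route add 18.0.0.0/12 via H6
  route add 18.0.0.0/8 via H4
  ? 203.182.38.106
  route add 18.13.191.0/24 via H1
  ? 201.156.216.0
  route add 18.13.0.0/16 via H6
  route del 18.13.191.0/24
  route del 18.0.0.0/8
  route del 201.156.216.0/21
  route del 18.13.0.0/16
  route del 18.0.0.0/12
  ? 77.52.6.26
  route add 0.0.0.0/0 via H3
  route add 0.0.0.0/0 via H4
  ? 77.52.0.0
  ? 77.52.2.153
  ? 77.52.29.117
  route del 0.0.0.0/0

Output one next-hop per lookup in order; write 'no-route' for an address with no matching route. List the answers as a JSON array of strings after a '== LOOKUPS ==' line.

Trace:
  + 76.0.0.0/7 (H3) depth=7
  + 77.52.239.0/24 (H2) depth=24
  Q 77.52.239.0: descend 010011010011010011101111 ; hops seen [H3,H2] ; pick H2
  - 77.52.239.0/24 clear@24
  + 201.156.216.0/21 (H3) depth=21
  - 76.0.0.0/7 clear@7
  + 77.52.0.0/16 (H1) depth=16
  Q 201.156.216.13: descend 110010011001110011011 ; hops seen [H3] ; pick H3
  + 18.0.0.0/12 (H6) depth=12
  + 18.0.0.0/8 (H4) depth=8
  Q 203.182.38.106: descend 110010 ; hops seen [∅] ; pick no-route
  + 18.13.191.0/24 (H1) depth=24
  Q 201.156.216.0: descend 110010011001110011011 ; hops seen [H3] ; pick H3
  + 18.13.0.0/16 (H6) depth=16
  - 18.13.191.0/24 clear@24
  - 18.0.0.0/8 clear@8
  - 201.156.216.0/21 clear@21
  - 18.13.0.0/16 clear@16
  - 18.0.0.0/12 clear@12
  Q 77.52.6.26: descend 0100110100110100 ; hops seen [H1] ; pick H1
  + 0.0.0.0/0 (H3) depth=0
  + 0.0.0.0/0 (H4) depth=0
  Q 77.52.0.0: descend 0100110100110100 ; hops seen [H4,H1] ; pick H1
  Q 77.52.2.153: descend 0100110100110100 ; hops seen [H4,H1] ; pick H1
  Q 77.52.29.117: descend 0100110100110100 ; hops seen [H4,H1] ; pick H1
  - 0.0.0.0/0 clear@0

== LOOKUPS ==
["H2","H3","no-route","H3","H1","H1","H1","H1"]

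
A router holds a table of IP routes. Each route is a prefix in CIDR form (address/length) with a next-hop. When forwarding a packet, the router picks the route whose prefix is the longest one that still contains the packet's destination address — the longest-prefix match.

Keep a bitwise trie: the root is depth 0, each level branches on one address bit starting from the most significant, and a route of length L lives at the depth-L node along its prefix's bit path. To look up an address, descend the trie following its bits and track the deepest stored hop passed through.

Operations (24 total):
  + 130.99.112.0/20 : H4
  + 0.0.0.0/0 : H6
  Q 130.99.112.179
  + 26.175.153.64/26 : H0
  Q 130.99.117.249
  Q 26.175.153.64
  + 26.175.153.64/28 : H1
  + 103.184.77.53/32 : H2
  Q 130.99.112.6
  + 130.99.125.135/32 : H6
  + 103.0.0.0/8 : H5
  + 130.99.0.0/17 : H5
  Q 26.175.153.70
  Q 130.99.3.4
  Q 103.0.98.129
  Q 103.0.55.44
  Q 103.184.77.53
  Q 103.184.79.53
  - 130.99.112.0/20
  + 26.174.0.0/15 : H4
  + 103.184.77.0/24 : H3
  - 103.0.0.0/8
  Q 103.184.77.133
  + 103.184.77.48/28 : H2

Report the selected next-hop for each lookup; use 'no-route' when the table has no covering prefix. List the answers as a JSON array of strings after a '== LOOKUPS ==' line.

Process each operation:
  + 130.99.112.0/20 (H4) depth=20
  + 0.0.0.0/0 (H6) depth=0
  Q 130.99.112.179: descend 10000010011000110111 ; hops seen [H6,H4] ; pick H4
  + 26.175.153.64/26 (H0) depth=26
  Q 130.99.117.249: descend 10000010011000110111 ; hops seen [H6,H4] ; pick H4
  Q 26.175.153.64: descend 00011010101011111001100101 ; hops seen [H6,H0] ; pick H0
  + 26.175.153.64/28 (H1) depth=28
  + 103.184.77.53/32 (H2) depth=32
  Q 130.99.112.6: descend 10000010011000110111 ; hops seen [H6,H4] ; pick H4
  + 130.99.125.135/32 (H6) depth=32
  + 103.0.0.0/8 (H5) depth=8
  + 130.99.0.0/17 (H5) depth=17
  Q 26.175.153.70: descend 0001101010101111100110010100 ; hops seen [H6,H0,H1] ; pick H1
  Q 130.99.3.4: descend 10000010011000110 ; hops seen [H6,H5] ; pick H5
  Q 103.0.98.129: descend 01100111 ; hops seen [H6,H5] ; pick H5
  Q 103.0.55.44: descend 01100111 ; hops seen [H6,H5] ; pick H5
  Q 103.184.77.53: descend 01100111101110000100110100110101 ; hops seen [H6,H5,H2] ; pick H2
  Q 103.184.79.53: descend 0110011110111000010011 ; hops seen [H6,H5] ; pick H5
  del 130.99.112.0/20 (clear depth 20)
  + 26.174.0.0/15 (H4) depth=15
  + 103.184.77.0/24 (H3) depth=24
  del 103.0.0.0/8 (clear depth 8)
  Q 103.184.77.133: descend 011001111011100001001101 ; hops seen [H6,H3] ; pick H3
  + 103.184.77.48/28 (H2) depth=28

== LOOKUPS ==
["H4","H4","H0","H4","H1","H5","H5","H5","H2","H5","H3"]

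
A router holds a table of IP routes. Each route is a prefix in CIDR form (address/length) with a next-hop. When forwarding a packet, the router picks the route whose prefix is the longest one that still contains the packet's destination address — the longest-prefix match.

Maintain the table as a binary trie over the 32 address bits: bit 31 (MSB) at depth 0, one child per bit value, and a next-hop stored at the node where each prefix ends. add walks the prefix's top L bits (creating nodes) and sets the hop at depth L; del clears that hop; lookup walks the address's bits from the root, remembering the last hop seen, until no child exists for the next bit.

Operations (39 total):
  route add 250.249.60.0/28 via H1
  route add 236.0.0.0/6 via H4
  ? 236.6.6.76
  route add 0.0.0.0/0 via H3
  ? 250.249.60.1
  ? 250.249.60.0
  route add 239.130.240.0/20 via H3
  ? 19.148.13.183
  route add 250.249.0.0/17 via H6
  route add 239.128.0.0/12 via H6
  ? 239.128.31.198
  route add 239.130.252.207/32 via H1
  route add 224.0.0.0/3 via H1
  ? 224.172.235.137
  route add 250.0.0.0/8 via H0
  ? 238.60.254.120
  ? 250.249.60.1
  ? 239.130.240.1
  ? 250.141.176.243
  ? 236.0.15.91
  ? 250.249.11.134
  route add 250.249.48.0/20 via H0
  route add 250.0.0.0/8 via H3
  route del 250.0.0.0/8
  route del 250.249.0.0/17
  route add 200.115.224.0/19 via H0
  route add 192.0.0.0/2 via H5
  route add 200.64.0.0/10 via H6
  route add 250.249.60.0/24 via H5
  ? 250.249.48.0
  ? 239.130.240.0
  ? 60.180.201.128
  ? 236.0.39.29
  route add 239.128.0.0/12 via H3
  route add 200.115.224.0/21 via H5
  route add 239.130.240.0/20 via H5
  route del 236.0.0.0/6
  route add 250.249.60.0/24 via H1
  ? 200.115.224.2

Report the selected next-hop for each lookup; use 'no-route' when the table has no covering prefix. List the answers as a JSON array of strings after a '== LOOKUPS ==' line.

Process each operation:
  + 250.249.60.0/28 (H1) depth=28
  + 236.0.0.0/6 (H4) depth=6
  ? 236.6.6.76  path d0:-→d1:-→d2:-→d3:-→d4:-→d5:-→d6:H4  best=H4
  + 0.0.0.0/0 (H3) depth=0
  ? 250.249.60.1  path d0:H3→d1:-→d2:-→d3:-→d4:-→d5:-→d6:-→d7:-→d8:-→d9:-→d10:-→d11:-→d12:-→d13:-→d14:-→d15:-→d16:-→d17:-→d18:-→d19:-→d20:-→d21:-→d22:-→d23:-→d24:-→d25:-→d26:-→d27:-→d28:H1  best=H1
  ? 250.249.60.0  path d0:H3→d1:-→d2:-→d3:-→d4:-→d5:-→d6:-→d7:-→d8:-→d9:-→d10:-→d11:-→d12:-→d13:-→d14:-→d15:-→d16:-→d17:-→d18:-→d19:-→d20:-→d21:-→d22:-→d23:-→d24:-→d25:-→d26:-→d27:-→d28:H1  best=H1
  + 239.130.240.0/20 (H3) depth=20
  ? 19.148.13.183  path d0:H3  best=H3
  + 250.249.0.0/17 (H6) depth=17
  + 239.128.0.0/12 (H6) depth=12
  ? 239.128.31.198  path d0:H3→d1:-→d2:-→d3:-→d4:-→d5:-→d6:H4→d7:-→d8:-→d9:-→d10:-→d11:-→d12:H6→d13:-→d14:-  best=H6
  + 239.130.252.207/32 (H1) depth=32
  + 224.0.0.0/3 (H1) depth=3
  ? 224.172.235.137  path d0:H3→d1:-→d2:-→d3:H1→d4:-  best=H1
  + 250.0.0.0/8 (H0) depth=8
  ? 238.60.254.120  path d0:H3→d1:-→d2:-→d3:H1→d4:-→d5:-→d6:H4→d7:-  best=H4
  ? 250.249.60.1  path d0:H3→d1:-→d2:-→d3:H1→d4:-→d5:-→d6:-→d7:-→d8:H0→d9:-→d10:-→d11:-→d12:-→d13:-→d14:-→d15:-→d16:-→d17:H6→d18:-→d19:-→d20:-→d21:-→d22:-→d23:-→d24:-→d25:-→d26:-→d27:-→d28:H1  best=H1
  ? 239.130.240.1  path d0:H3→d1:-→d2:-→d3:H1→d4:-→d5:-→d6:H4→d7:-→d8:-→d9:-→d10:-→d11:-→d12:H6→d13:-→d14:-→d15:-→d16:-→d17:-→d18:-→d19:-→d20:H3  best=H3
  ? 250.141.176.243  path d0:H3→d1:-→d2:-→d3:H1→d4:-→d5:-→d6:-→d7:-→d8:H0→d9:-  best=H0
  ? 236.0.15.91  path d0:H3→d1:-→d2:-→d3:H1→d4:-→d5:-→d6:H4  best=H4
  ? 250.249.11.134  path d0:H3→d1:-→d2:-→d3:H1→d4:-→d5:-→d6:-→d7:-→d8:H0→d9:-→d10:-→d11:-→d12:-→d13:-→d14:-→d15:-→d16:-→d17:H6→d18:-  best=H6
  + 250.249.48.0/20 (H0) depth=20
  + 250.0.0.0/8 (H3) depth=8
  - 250.0.0.0/8 clear@8
  - 250.249.0.0/17 clear@17
  + 200.115.224.0/19 (H0) depth=19
  + 192.0.0.0/2 (H5) depth=2
  + 200.64.0.0/10 (H6) depth=10
  + 250.249.60.0/24 (H5) depth=24
  ? 250.249.48.0  path d0:H3→d1:-→d2:H5→d3:H1→d4:-→d5:-→d6:-→d7:-→d8:-→d9:-→d10:-→d11:-→d12:-→d13:-→d14:-→d15:-→d16:-→d17:-→d18:-→d19:-→d20:H0  best=H0
  ? 239.130.240.0  path d0:H3→d1:-→d2:H5→d3:H1→d4:-→d5:-→d6:H4→d7:-→d8:-→d9:-→d10:-→d11:-→d12:H6→d13:-→d14:-→d15:-→d16:-→d17:-→d18:-→d19:-→d20:H3  best=H3
  ? 60.180.201.128  path d0:H3  best=H3
  ? 236.0.39.29  path d0:H3→d1:-→d2:H5→d3:H1→d4:-→d5:-→d6:H4  best=H4
  + 239.128.0.0/12 (H3) depth=12
  + 200.115.224.0/21 (H5) depth=21
  + 239.130.240.0/20 (H5) depth=20
  - 236.0.0.0/6 clear@6
  + 250.249.60.0/24 (H1) depth=24
  ? 200.115.224.2  path d0:H3→d1:-→d2:H5→d3:-→d4:-→d5:-→d6:-→d7:-→d8:-→d9:-→d10:H6→d11:-→d12:-→d13:-→d14:-→d15:-→d16:-→d17:-→d18:-→d19:H0→d20:-→d21:H5  best=H5

== LOOKUPS ==
["H4","H1","H1","H3","H6","H1","H4","H1","H3","H0","H4","H6","H0","H3","H3","H4","H5"]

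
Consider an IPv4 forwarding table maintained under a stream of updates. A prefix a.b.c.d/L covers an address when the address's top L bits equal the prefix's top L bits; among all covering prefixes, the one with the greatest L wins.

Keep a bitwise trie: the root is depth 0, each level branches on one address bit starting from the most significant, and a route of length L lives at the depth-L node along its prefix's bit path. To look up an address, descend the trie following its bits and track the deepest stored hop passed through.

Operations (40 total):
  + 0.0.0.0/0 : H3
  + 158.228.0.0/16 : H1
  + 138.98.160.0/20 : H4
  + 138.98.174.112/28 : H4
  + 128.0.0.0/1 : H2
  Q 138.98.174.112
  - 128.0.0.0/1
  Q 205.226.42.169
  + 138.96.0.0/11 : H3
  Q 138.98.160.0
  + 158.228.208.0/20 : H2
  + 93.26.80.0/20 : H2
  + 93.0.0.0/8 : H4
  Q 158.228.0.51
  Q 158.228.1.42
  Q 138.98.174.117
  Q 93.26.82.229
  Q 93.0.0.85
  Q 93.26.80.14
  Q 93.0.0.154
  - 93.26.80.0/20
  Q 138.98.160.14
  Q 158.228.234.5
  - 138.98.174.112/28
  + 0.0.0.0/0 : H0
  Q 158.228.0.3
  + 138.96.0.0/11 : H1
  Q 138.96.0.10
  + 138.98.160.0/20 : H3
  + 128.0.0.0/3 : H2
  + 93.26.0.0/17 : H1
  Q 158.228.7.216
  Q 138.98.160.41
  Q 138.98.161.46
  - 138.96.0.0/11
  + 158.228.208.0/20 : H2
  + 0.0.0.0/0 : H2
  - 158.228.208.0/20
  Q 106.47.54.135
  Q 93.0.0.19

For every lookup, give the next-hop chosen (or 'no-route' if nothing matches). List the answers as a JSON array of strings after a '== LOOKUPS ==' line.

Process each operation:
  + 0.0.0.0/0 (H3) depth=0
  + 158.228.0.0/16 (H1) depth=16
  + 138.98.160.0/20 (H4) depth=20
  + 138.98.174.112/28 (H4) depth=28
  + 128.0.0.0/1 (H2) depth=1
  lookup 138.98.174.112: bits 1000101001100010101011100111 walk d0:H3→d1:H2→d2:-→d3:-→d4:-→d5:-→d6:-→d7:-→d8:-→d9:-→d10:-→d11:-→d12:-→d13:-→d14:-→d15:-→d16:-→d17:-→d18:-→d19:-→d20:H4→d21:-→d22:-→d23:-→d24:-→d25:-→d26:-→d27:-→d28:H4 -> H4
  del 128.0.0.0/1 (clear depth 1)
  lookup 205.226.42.169: bits 1 walk d0:H3→d1:- -> H3
  + 138.96.0.0/11 (H3) depth=11
  lookup 138.98.160.0: bits 10001010011000101010 walk d0:H3→d1:-→d2:-→d3:-→d4:-→d5:-→d6:-→d7:-→d8:-→d9:-→d10:-→d11:H3→d12:-→d13:-→d14:-→d15:-→d16:-→d17:-→d18:-→d19:-→d20:H4 -> H4
  + 158.228.208.0/20 (H2) depth=20
  + 93.26.80.0/20 (H2) depth=20
  + 93.0.0.0/8 (H4) depth=8
  lookup 158.228.0.51: bits 1001111011100100 walk d0:H3→d1:-→d2:-→d3:-→d4:-→d5:-→d6:-→d7:-→d8:-→d9:-→d10:-→d11:-→d12:-→d13:-→d14:-→d15:-→d16:H1 -> H1
  lookup 158.228.1.42: bits 1001111011100100 walk d0:H3→d1:-→d2:-→d3:-→d4:-→d5:-→d6:-→d7:-→d8:-→d9:-→d10:-→d11:-→d12:-→d13:-→d14:-→d15:-→d16:H1 -> H1
  lookup 138.98.174.117: bits 1000101001100010101011100111 walk d0:H3→d1:-→d2:-→d3:-→d4:-→d5:-→d6:-→d7:-→d8:-→d9:-→d10:-→d11:H3→d12:-→d13:-→d14:-→d15:-→d16:-→d17:-→d18:-→d19:-→d20:H4→d21:-→d22:-→d23:-→d24:-→d25:-→d26:-→d27:-→d28:H4 -> H4
  lookup 93.26.82.229: bits 01011101000110100101 walk d0:H3→d1:-→d2:-→d3:-→d4:-→d5:-→d6:-→d7:-→d8:H4→d9:-→d10:-→d11:-→d12:-→d13:-→d14:-→d15:-→d16:-→d17:-→d18:-→d19:-→d20:H2 -> H2
  lookup 93.0.0.85: bits 01011101000 walk d0:H3→d1:-→d2:-→d3:-→d4:-→d5:-→d6:-→d7:-→d8:H4→d9:-→d10:-→d11:- -> H4
  lookup 93.26.80.14: bits 01011101000110100101 walk d0:H3→d1:-→d2:-→d3:-→d4:-→d5:-→d6:-→d7:-→d8:H4→d9:-→d10:-→d11:-→d12:-→d13:-→d14:-→d15:-→d16:-→d17:-→d18:-→d19:-→d20:H2 -> H2
  lookup 93.0.0.154: bits 01011101000 walk d0:H3→d1:-→d2:-→d3:-→d4:-→d5:-→d6:-→d7:-→d8:H4→d9:-→d10:-→d11:- -> H4
  del 93.26.80.0/20 (clear depth 20)
  lookup 138.98.160.14: bits 10001010011000101010 walk d0:H3→d1:-→d2:-→d3:-→d4:-→d5:-→d6:-→d7:-→d8:-→d9:-→d10:-→d11:H3→d12:-→d13:-→d14:-→d15:-→d16:-→d17:-→d18:-→d19:-→d20:H4 -> H4
  lookup 158.228.234.5: bits 100111101110010011 walk d0:H3→d1:-→d2:-→d3:-→d4:-→d5:-→d6:-→d7:-→d8:-→d9:-→d10:-→d11:-→d12:-→d13:-→d14:-→d15:-→d16:H1→d17:-→d18:- -> H1
  del 138.98.174.112/28 (clear depth 28)
  + 0.0.0.0/0 (H0) depth=0
  lookup 158.228.0.3: bits 1001111011100100 walk d0:H0→d1:-→d2:-→d3:-→d4:-→d5:-→d6:-→d7:-→d8:-→d9:-→d10:-→d11:-→d12:-→d13:-→d14:-→d15:-→d16:H1 -> H1
  + 138.96.0.0/11 (H1) depth=11
  lookup 138.96.0.10: bits 10001010011000 walk d0:H0→d1:-→d2:-→d3:-→d4:-→d5:-→d6:-→d7:-→d8:-→d9:-→d10:-→d11:H1→d12:-→d13:-→d14:- -> H1
  + 138.98.160.0/20 (H3) depth=20
  + 128.0.0.0/3 (H2) depth=3
  + 93.26.0.0/17 (H1) depth=17
  lookup 158.228.7.216: bits 1001111011100100 walk d0:H0→d1:-→d2:-→d3:H2→d4:-→d5:-→d6:-→d7:-→d8:-→d9:-→d10:-→d11:-→d12:-→d13:-→d14:-→d15:-→d16:H1 -> H1
  lookup 138.98.160.41: bits 10001010011000101010 walk d0:H0→d1:-→d2:-→d3:H2→d4:-→d5:-→d6:-→d7:-→d8:-→d9:-→d10:-→d11:H1→d12:-→d13:-→d14:-→d15:-→d16:-→d17:-→d18:-→d19:-→d20:H3 -> H3
  lookup 138.98.161.46: bits 10001010011000101010 walk d0:H0→d1:-→d2:-→d3:H2→d4:-→d5:-→d6:-→d7:-→d8:-→d9:-→d10:-→d11:H1→d12:-→d13:-→d14:-→d15:-→d16:-→d17:-→d18:-→d19:-→d20:H3 -> H3
  del 138.96.0.0/11 (clear depth 11)
  + 158.228.208.0/20 (H2) depth=20
  + 0.0.0.0/0 (H2) depth=0
  del 158.228.208.0/20 (clear depth 20)
  lookup 106.47.54.135: bits 01 walk d0:H2→d1:-→d2:- -> H2
  lookup 93.0.0.19: bits 01011101000 walk d0:H2→d1:-→d2:-→d3:-→d4:-→d5:-→d6:-→d7:-→d8:H4→d9:-→d10:-→d11:- -> H4

== LOOKUPS ==
["H4","H3","H4","H1","H1","H4","H2","H4","H2","H4","H4","H1","H1","H1","H1","H3","H3","H2","H4"]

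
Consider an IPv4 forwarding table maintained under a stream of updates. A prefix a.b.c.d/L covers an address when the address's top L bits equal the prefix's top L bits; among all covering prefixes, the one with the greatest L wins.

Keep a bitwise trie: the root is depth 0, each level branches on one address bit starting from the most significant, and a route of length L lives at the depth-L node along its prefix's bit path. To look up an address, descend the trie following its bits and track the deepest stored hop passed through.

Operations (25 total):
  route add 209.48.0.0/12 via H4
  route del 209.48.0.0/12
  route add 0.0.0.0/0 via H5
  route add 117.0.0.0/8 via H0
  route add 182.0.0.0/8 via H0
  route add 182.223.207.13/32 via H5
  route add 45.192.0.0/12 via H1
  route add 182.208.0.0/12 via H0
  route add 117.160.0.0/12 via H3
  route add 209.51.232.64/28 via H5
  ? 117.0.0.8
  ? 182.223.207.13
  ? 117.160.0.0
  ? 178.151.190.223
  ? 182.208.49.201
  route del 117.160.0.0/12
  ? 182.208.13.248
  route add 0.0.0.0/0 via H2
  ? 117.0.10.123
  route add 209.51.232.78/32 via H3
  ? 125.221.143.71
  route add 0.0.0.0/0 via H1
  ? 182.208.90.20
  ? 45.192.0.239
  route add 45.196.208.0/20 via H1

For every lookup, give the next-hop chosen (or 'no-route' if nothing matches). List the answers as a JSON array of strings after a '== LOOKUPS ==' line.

Trace:
  + 209.48.0.0/12 (H4) depth=12
  del 209.48.0.0/12 (clear depth 12)
  + 0.0.0.0/0 (H5) depth=0
  + 117.0.0.0/8 (H0) depth=8
  + 182.0.0.0/8 (H0) depth=8
  + 182.223.207.13/32 (H5) depth=32
  + 45.192.0.0/12 (H1) depth=12
  + 182.208.0.0/12 (H0) depth=12
  + 117.160.0.0/12 (H3) depth=12
  + 209.51.232.64/28 (H5) depth=28
  Q 117.0.0.8: descend 01110101 ; hops seen [H5,H0] ; pick H0
  Q 182.223.207.13: descend 10110110110111111100111100001101 ; hops seen [H5,H0,H0,H5] ; pick H5
  Q 117.160.0.0: descend 011101011010 ; hops seen [H5,H0,H3] ; pick H3
  Q 178.151.190.223: descend 10110 ; hops seen [H5] ; pick H5
  Q 182.208.49.201: descend 101101101101 ; hops seen [H5,H0,H0] ; pick H0
  del 117.160.0.0/12 (clear depth 12)
  Q 182.208.13.248: descend 101101101101 ; hops seen [H5,H0,H0] ; pick H0
  + 0.0.0.0/0 (H2) depth=0
  Q 117.0.10.123: descend 01110101 ; hops seen [H2,H0] ; pick H0
  + 209.51.232.78/32 (H3) depth=32
  Q 125.221.143.71: descend 0111 ; hops seen [H2] ; pick H2
  + 0.0.0.0/0 (H1) depth=0
  Q 182.208.90.20: descend 101101101101 ; hops seen [H1,H0,H0] ; pick H0
  Q 45.192.0.239: descend 001011011100 ; hops seen [H1,H1] ; pick H1
  + 45.196.208.0/20 (H1) depth=20

== LOOKUPS ==
["H0","H5","H3","H5","H0","H0","H0","H2","H0","H1"]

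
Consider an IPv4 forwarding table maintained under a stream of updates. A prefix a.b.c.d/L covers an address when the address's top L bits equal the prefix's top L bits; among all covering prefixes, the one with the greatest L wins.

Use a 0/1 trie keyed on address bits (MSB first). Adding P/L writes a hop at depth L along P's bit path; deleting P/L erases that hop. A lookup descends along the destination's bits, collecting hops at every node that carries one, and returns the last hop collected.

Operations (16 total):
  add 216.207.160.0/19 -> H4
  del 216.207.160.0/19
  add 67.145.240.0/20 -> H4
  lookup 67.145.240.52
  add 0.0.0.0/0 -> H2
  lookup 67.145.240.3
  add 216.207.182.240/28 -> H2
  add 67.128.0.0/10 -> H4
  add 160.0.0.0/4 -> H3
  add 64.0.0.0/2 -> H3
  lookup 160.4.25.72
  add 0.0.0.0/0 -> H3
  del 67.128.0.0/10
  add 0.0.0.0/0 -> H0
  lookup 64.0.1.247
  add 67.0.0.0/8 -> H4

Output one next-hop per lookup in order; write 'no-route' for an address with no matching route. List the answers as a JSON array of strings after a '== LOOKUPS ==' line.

Trace:
  add 216.207.160.0/19 -> H4 at depth 19
  - 216.207.160.0/19 clear@19
  add 67.145.240.0/20 -> H4 at depth 20
  ? 67.145.240.52  path d0:-→d1:-→d2:-→d3:-→d4:-→d5:-→d6:-→d7:-→d8:-→d9:-→d10:-→d11:-→d12:-→d13:-→d14:-→d15:-→d16:-→d17:-→d18:-→d19:-→d20:H4  best=H4
  add 0.0.0.0/0 -> H2 at depth 0
  ? 67.145.240.3  path d0:H2→d1:-→d2:-→d3:-→d4:-→d5:-→d6:-→d7:-→d8:-→d9:-→d10:-→d11:-→d12:-→d13:-→d14:-→d15:-→d16:-→d17:-→d18:-→d19:-→d20:H4  best=H4
  add 216.207.182.240/28 -> H2 at depth 28
  add 67.128.0.0/10 -> H4 at depth 10
  add 160.0.0.0/4 -> H3 at depth 4
  add 64.0.0.0/2 -> H3 at depth 2
  ? 160.4.25.72  path d0:H2→d1:-→d2:-→d3:-→d4:H3  best=H3
  add 0.0.0.0/0 -> H3 at depth 0
  - 67.128.0.0/10 clear@10
  add 0.0.0.0/0 -> H0 at depth 0
  ? 64.0.1.247  path d0:H0→d1:-→d2:H3→d3:-→d4:-→d5:-→d6:-  best=H3
  add 67.0.0.0/8 -> H4 at depth 8

== LOOKUPS ==
["H4","H4","H3","H3"]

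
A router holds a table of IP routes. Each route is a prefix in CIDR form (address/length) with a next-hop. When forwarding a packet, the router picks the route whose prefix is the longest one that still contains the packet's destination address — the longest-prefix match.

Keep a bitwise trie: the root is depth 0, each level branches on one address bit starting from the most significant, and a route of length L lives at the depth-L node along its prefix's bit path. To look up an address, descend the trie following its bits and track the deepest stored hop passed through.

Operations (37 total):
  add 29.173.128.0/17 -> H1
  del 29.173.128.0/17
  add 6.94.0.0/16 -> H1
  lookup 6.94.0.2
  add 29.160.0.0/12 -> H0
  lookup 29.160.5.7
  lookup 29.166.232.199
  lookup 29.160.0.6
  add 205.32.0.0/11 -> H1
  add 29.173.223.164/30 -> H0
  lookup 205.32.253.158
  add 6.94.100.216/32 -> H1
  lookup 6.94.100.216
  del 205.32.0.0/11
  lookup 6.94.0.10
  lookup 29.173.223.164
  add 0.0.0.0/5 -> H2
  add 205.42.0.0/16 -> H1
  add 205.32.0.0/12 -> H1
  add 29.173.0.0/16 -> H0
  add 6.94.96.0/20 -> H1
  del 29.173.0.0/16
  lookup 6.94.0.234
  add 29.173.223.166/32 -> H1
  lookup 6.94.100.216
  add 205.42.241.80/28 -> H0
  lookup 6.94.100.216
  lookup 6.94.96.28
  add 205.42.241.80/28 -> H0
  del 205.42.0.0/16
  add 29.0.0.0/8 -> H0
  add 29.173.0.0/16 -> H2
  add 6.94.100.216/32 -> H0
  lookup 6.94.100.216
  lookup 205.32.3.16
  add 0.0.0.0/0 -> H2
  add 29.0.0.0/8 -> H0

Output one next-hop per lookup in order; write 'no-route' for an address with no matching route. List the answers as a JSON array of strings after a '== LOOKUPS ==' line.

Apply in order:
  add 29.173.128.0/17 -> H1 at depth 17
  - 29.173.128.0/17 clear@17
  add 6.94.0.0/16 -> H1 at depth 16
  ? 6.94.0.2  path d0:-→d1:-→d2:-→d3:-→d4:-→d5:-→d6:-→d7:-→d8:-→d9:-→d10:-→d11:-→d12:-→d13:-→d14:-→d15:-→d16:H1  best=H1
  add 29.160.0.0/12 -> H0 at depth 12
  ? 29.160.5.7  path d0:-→d1:-→d2:-→d3:-→d4:-→d5:-→d6:-→d7:-→d8:-→d9:-→d10:-→d11:-→d12:H0  best=H0
  ? 29.166.232.199  path d0:-→d1:-→d2:-→d3:-→d4:-→d5:-→d6:-→d7:-→d8:-→d9:-→d10:-→d11:-→d12:H0  best=H0
  ? 29.160.0.6  path d0:-→d1:-→d2:-→d3:-→d4:-→d5:-→d6:-→d7:-→d8:-→d9:-→d10:-→d11:-→d12:H0  best=H0
  add 205.32.0.0/11 -> H1 at depth 11
  add 29.173.223.164/30 -> H0 at depth 30
  ? 205.32.253.158  path d0:-→d1:-→d2:-→d3:-→d4:-→d5:-→d6:-→d7:-→d8:-→d9:-→d10:-→d11:H1  best=H1
  add 6.94.100.216/32 -> H1 at depth 32
  ? 6.94.100.216  path d0:-→d1:-→d2:-→d3:-→d4:-→d5:-→d6:-→d7:-→d8:-→d9:-→d10:-→d11:-→d12:-→d13:-→d14:-→d15:-→d16:H1→d17:-→d18:-→d19:-→d20:-→d21:-→d22:-→d23:-→d24:-→d25:-→d26:-→d27:-→d28:-→d29:-→d30:-→d31:-→d32:H1  best=H1
  - 205.32.0.0/11 clear@11
  ? 6.94.0.10  path d0:-→d1:-→d2:-→d3:-→d4:-→d5:-→d6:-→d7:-→d8:-→d9:-→d10:-→d11:-→d12:-→d13:-→d14:-→d15:-→d16:H1→d17:-  best=H1
  ? 29.173.223.164  path d0:-→d1:-→d2:-→d3:-→d4:-→d5:-→d6:-→d7:-→d8:-→d9:-→d10:-→d11:-→d12:H0→d13:-→d14:-→d15:-→d16:-→d17:-→d18:-→d19:-→d20:-→d21:-→d22:-→d23:-→d24:-→d25:-→d26:-→d27:-→d28:-→d29:-→d30:H0  best=H0
  add 0.0.0.0/5 -> H2 at depth 5
  add 205.42.0.0/16 -> H1 at depth 16
  add 205.32.0.0/12 -> H1 at depth 12
  add 29.173.0.0/16 -> H0 at depth 16
  add 6.94.96.0/20 -> H1 at depth 20
  - 29.173.0.0/16 clear@16
  ? 6.94.0.234  path d0:-→d1:-→d2:-→d3:-→d4:-→d5:H2→d6:-→d7:-→d8:-→d9:-→d10:-→d11:-→d12:-→d13:-→d14:-→d15:-→d16:H1→d17:-  best=H1
  add 29.173.223.166/32 -> H1 at depth 32
  ? 6.94.100.216  path d0:-→d1:-→d2:-→d3:-→d4:-→d5:H2→d6:-→d7:-→d8:-→d9:-→d10:-→d11:-→d12:-→d13:-→d14:-→d15:-→d16:H1→d17:-→d18:-→d19:-→d20:H1→d21:-→d22:-→d23:-→d24:-→d25:-→d26:-→d27:-→d28:-→d29:-→d30:-→d31:-→d32:H1  best=H1
  add 205.42.241.80/28 -> H0 at depth 28
  ? 6.94.100.216  path d0:-→d1:-→d2:-→d3:-→d4:-→d5:H2→d6:-→d7:-→d8:-→d9:-→d10:-→d11:-→d12:-→d13:-→d14:-→d15:-→d16:H1→d17:-→d18:-→d19:-→d20:H1→d21:-→d22:-→d23:-→d24:-→d25:-→d26:-→d27:-→d28:-→d29:-→d30:-→d31:-→d32:H1  best=H1
  ? 6.94.96.28  path d0:-→d1:-→d2:-→d3:-→d4:-→d5:H2→d6:-→d7:-→d8:-→d9:-→d10:-→d11:-→d12:-→d13:-→d14:-→d15:-→d16:H1→d17:-→d18:-→d19:-→d20:H1→d21:-  best=H1
  add 205.42.241.80/28 -> H0 at depth 28
  - 205.42.0.0/16 clear@16
  add 29.0.0.0/8 -> H0 at depth 8
  add 29.173.0.0/16 -> H2 at depth 16
  add 6.94.100.216/32 -> H0 at depth 32
  ? 6.94.100.216  path d0:-→d1:-→d2:-→d3:-→d4:-→d5:H2→d6:-→d7:-→d8:-→d9:-→d10:-→d11:-→d12:-→d13:-→d14:-→d15:-→d16:H1→d17:-→d18:-→d19:-→d20:H1→d21:-→d22:-→d23:-→d24:-→d25:-→d26:-→d27:-→d28:-→d29:-→d30:-→d31:-→d32:H0  best=H0
  ? 205.32.3.16  path d0:-→d1:-→d2:-→d3:-→d4:-→d5:-→d6:-→d7:-→d8:-→d9:-→d10:-→d11:-→d12:H1  best=H1
  add 0.0.0.0/0 -> H2 at depth 0
  add 29.0.0.0/8 -> H0 at depth 8

== LOOKUPS ==
["H1","H0","H0","H0","H1","H1","H1","H0","H1","H1","H1","H1","H0","H1"]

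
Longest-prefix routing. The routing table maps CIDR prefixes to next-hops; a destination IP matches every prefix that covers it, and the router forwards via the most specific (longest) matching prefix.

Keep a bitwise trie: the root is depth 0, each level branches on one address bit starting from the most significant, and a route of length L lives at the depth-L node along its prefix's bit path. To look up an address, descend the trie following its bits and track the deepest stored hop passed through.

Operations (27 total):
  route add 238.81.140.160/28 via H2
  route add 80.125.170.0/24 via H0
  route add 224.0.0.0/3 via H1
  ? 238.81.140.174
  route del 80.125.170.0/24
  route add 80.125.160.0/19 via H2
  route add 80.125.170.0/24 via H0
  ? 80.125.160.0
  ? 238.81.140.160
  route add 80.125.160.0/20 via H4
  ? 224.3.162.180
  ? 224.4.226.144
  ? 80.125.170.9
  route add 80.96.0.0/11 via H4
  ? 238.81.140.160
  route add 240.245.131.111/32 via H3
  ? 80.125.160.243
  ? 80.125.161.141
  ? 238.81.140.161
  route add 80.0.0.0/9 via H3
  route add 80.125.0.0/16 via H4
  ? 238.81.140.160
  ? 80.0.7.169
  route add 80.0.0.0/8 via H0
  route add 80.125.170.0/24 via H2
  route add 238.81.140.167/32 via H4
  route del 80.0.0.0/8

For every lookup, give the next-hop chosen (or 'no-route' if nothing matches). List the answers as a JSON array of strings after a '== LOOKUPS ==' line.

Apply in order:
  + 238.81.140.160/28 (H2) depth=28
  + 80.125.170.0/24 (H0) depth=24
  + 224.0.0.0/3 (H1) depth=3
  lookup 238.81.140.174: bits 1110111001010001100011001010 walk d0:-→d1:-→d2:-→d3:H1→d4:-→d5:-→d6:-→d7:-→d8:-→d9:-→d10:-→d11:-→d12:-→d13:-→d14:-→d15:-→d16:-→d17:-→d18:-→d19:-→d20:-→d21:-→d22:-→d23:-→d24:-→d25:-→d26:-→d27:-→d28:H2 -> H2
  del 80.125.170.0/24 (clear depth 24)
  + 80.125.160.0/19 (H2) depth=19
  + 80.125.170.0/24 (H0) depth=24
  lookup 80.125.160.0: bits 01010000011111011010 walk d0:-→d1:-→d2:-→d3:-→d4:-→d5:-→d6:-→d7:-→d8:-→d9:-→d10:-→d11:-→d12:-→d13:-→d14:-→d15:-→d16:-→d17:-→d18:-→d19:H2→d20:- -> H2
  lookup 238.81.140.160: bits 1110111001010001100011001010 walk d0:-→d1:-→d2:-→d3:H1→d4:-→d5:-→d6:-→d7:-→d8:-→d9:-→d10:-→d11:-→d12:-→d13:-→d14:-→d15:-→d16:-→d17:-→d18:-→d19:-→d20:-→d21:-→d22:-→d23:-→d24:-→d25:-→d26:-→d27:-→d28:H2 -> H2
  + 80.125.160.0/20 (H4) depth=20
  lookup 224.3.162.180: bits 1110 walk d0:-→d1:-→d2:-→d3:H1→d4:- -> H1
  lookup 224.4.226.144: bits 1110 walk d0:-→d1:-→d2:-→d3:H1→d4:- -> H1
  lookup 80.125.170.9: bits 010100000111110110101010 walk d0:-→d1:-→d2:-→d3:-→d4:-→d5:-→d6:-→d7:-→d8:-→d9:-→d10:-→d11:-→d12:-→d13:-→d14:-→d15:-→d16:-→d17:-→d18:-→d19:H2→d20:H4→d21:-→d22:-→d23:-→d24:H0 -> H0
  + 80.96.0.0/11 (H4) depth=11
  lookup 238.81.140.160: bits 1110111001010001100011001010 walk d0:-→d1:-→d2:-→d3:H1→d4:-→d5:-→d6:-→d7:-→d8:-→d9:-→d10:-→d11:-→d12:-→d13:-→d14:-→d15:-→d16:-→d17:-→d18:-→d19:-→d20:-→d21:-→d22:-→d23:-→d24:-→d25:-→d26:-→d27:-→d28:H2 -> H2
  + 240.245.131.111/32 (H3) depth=32
  lookup 80.125.160.243: bits 01010000011111011010 walk d0:-→d1:-→d2:-→d3:-→d4:-→d5:-→d6:-→d7:-→d8:-→d9:-→d10:-→d11:H4→d12:-→d13:-→d14:-→d15:-→d16:-→d17:-→d18:-→d19:H2→d20:H4 -> H4
  lookup 80.125.161.141: bits 01010000011111011010 walk d0:-→d1:-→d2:-→d3:-→d4:-→d5:-→d6:-→d7:-→d8:-→d9:-→d10:-→d11:H4→d12:-→d13:-→d14:-→d15:-→d16:-→d17:-→d18:-→d19:H2→d20:H4 -> H4
  lookup 238.81.140.161: bits 1110111001010001100011001010 walk d0:-→d1:-→d2:-→d3:H1→d4:-→d5:-→d6:-→d7:-→d8:-→d9:-→d10:-→d11:-→d12:-→d13:-→d14:-→d15:-→d16:-→d17:-→d18:-→d19:-→d20:-→d21:-→d22:-→d23:-→d24:-→d25:-→d26:-→d27:-→d28:H2 -> H2
  + 80.0.0.0/9 (H3) depth=9
  + 80.125.0.0/16 (H4) depth=16
  lookup 238.81.140.160: bits 1110111001010001100011001010 walk d0:-→d1:-→d2:-→d3:H1→d4:-→d5:-→d6:-→d7:-→d8:-→d9:-→d10:-→d11:-→d12:-→d13:-→d14:-→d15:-→d16:-→d17:-→d18:-→d19:-→d20:-→d21:-→d22:-→d23:-→d24:-→d25:-→d26:-→d27:-→d28:H2 -> H2
  lookup 80.0.7.169: bits 010100000 walk d0:-→d1:-→d2:-→d3:-→d4:-→d5:-→d6:-→d7:-→d8:-→d9:H3 -> H3
  + 80.0.0.0/8 (H0) depth=8
  + 80.125.170.0/24 (H2) depth=24
  + 238.81.140.167/32 (H4) depth=32
  del 80.0.0.0/8 (clear depth 8)

== LOOKUPS ==
["H2","H2","H2","H1","H1","H0","H2","H4","H4","H2","H2","H3"]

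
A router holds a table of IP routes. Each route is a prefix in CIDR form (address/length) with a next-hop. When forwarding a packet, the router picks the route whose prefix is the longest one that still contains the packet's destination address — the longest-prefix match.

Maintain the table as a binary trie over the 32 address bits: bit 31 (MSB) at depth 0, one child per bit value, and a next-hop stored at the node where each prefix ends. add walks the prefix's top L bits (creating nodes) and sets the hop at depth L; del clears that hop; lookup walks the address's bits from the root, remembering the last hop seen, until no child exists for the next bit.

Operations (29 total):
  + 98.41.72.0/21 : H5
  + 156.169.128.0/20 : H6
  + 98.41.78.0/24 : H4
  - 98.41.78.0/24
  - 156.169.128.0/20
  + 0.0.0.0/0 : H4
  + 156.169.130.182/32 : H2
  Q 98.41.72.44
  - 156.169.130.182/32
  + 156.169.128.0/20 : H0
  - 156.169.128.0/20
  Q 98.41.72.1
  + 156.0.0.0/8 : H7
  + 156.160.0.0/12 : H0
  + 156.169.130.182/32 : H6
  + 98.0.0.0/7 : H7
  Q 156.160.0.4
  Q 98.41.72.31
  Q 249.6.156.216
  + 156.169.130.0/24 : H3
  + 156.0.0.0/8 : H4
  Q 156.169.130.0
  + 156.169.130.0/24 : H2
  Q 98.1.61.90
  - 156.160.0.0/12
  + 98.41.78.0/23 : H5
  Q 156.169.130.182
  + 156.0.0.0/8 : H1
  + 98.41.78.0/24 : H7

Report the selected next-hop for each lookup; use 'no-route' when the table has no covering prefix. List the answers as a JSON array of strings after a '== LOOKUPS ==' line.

Process each operation:
  add 98.41.72.0/21 -> H5 at depth 21
  add 156.169.128.0/20 -> H6 at depth 20
  add 98.41.78.0/24 -> H4 at depth 24
  del 98.41.78.0/24 (clear depth 24)
  del 156.169.128.0/20 (clear depth 20)
  add 0.0.0.0/0 -> H4 at depth 0
  add 156.169.130.182/32 -> H2 at depth 32
  Q 98.41.72.44: descend 011000100010100101001 ; hops seen [H4,H5] ; pick H5
  del 156.169.130.182/32 (clear depth 32)
  add 156.169.128.0/20 -> H0 at depth 20
  del 156.169.128.0/20 (clear depth 20)
  Q 98.41.72.1: descend 011000100010100101001 ; hops seen [H4,H5] ; pick H5
  add 156.0.0.0/8 -> H7 at depth 8
  add 156.160.0.0/12 -> H0 at depth 12
  add 156.169.130.182/32 -> H6 at depth 32
  add 98.0.0.0/7 -> H7 at depth 7
  Q 156.160.0.4: descend 100111001010 ; hops seen [H4,H7,H0] ; pick H0
  Q 98.41.72.31: descend 011000100010100101001 ; hops seen [H4,H7,H5] ; pick H5
  Q 249.6.156.216: descend 1 ; hops seen [H4] ; pick H4
  add 156.169.130.0/24 -> H3 at depth 24
  add 156.0.0.0/8 -> H4 at depth 8
  Q 156.169.130.0: descend 100111001010100110000010 ; hops seen [H4,H4,H0,H3] ; pick H3
  add 156.169.130.0/24 -> H2 at depth 24
  Q 98.1.61.90: descend 0110001000 ; hops seen [H4,H7] ; pick H7
  del 156.160.0.0/12 (clear depth 12)
  add 98.41.78.0/23 -> H5 at depth 23
  Q 156.169.130.182: descend 10011100101010011000001010110110 ; hops seen [H4,H4,H2,H6] ; pick H6
  add 156.0.0.0/8 -> H1 at depth 8
  add 98.41.78.0/24 -> H7 at depth 24

== LOOKUPS ==
["H5","H5","H0","H5","H4","H3","H7","H6"]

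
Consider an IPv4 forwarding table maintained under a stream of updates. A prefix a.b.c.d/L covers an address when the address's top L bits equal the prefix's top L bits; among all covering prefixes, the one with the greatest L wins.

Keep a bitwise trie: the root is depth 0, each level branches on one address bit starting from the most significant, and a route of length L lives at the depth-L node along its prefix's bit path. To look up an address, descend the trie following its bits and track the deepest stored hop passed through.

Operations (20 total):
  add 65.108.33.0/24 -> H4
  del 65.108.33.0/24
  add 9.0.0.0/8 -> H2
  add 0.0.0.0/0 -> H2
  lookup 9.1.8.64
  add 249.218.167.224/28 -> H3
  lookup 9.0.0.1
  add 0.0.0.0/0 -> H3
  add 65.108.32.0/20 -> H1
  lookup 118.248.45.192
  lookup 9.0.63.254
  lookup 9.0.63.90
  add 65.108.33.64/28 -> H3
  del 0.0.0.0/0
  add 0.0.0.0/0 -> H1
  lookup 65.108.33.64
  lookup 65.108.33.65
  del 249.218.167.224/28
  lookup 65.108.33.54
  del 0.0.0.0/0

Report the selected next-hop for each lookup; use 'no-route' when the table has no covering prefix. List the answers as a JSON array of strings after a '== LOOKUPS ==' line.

Trace:
  + 65.108.33.0/24 (H4) depth=24
  - 65.108.33.0/24 clear@24
  + 9.0.0.0/8 (H2) depth=8
  + 0.0.0.0/0 (H2) depth=0
  Q 9.1.8.64: descend 00001001 ; hops seen [H2,H2] ; pick H2
  + 249.218.167.224/28 (H3) depth=28
  Q 9.0.0.1: descend 00001001 ; hops seen [H2,H2] ; pick H2
  + 0.0.0.0/0 (H3) depth=0
  + 65.108.32.0/20 (H1) depth=20
  Q 118.248.45.192: descend 01 ; hops seen [H3] ; pick H3
  Q 9.0.63.254: descend 00001001 ; hops seen [H3,H2] ; pick H2
  Q 9.0.63.90: descend 00001001 ; hops seen [H3,H2] ; pick H2
  + 65.108.33.64/28 (H3) depth=28
  - 0.0.0.0/0 clear@0
  + 0.0.0.0/0 (H1) depth=0
  Q 65.108.33.64: descend 0100000101101100001000010100 ; hops seen [H1,H1,H3] ; pick H3
  Q 65.108.33.65: descend 0100000101101100001000010100 ; hops seen [H1,H1,H3] ; pick H3
  - 249.218.167.224/28 clear@28
  Q 65.108.33.54: descend 0100000101101100001000010 ; hops seen [H1,H1] ; pick H1
  - 0.0.0.0/0 clear@0

== LOOKUPS ==
["H2","H2","H3","H2","H2","H3","H3","H1"]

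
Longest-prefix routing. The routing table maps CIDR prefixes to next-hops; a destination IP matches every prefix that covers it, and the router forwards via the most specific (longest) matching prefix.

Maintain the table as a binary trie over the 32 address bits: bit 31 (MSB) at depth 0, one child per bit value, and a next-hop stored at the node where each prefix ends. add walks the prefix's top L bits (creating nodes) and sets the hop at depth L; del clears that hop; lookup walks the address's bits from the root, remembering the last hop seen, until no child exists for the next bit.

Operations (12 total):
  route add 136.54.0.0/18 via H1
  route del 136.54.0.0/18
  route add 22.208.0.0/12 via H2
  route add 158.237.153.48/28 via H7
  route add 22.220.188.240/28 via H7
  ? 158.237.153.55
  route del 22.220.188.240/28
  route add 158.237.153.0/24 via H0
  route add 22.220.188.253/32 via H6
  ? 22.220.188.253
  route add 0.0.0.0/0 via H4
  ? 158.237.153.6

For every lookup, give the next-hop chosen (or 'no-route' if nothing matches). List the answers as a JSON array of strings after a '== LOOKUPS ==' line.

Apply in order:
  add 136.54.0.0/18 -> H1 at depth 18
  - 136.54.0.0/18 clear@18
  add 22.208.0.0/12 -> H2 at depth 12
  add 158.237.153.48/28 -> H7 at depth 28
  add 22.220.188.240/28 -> H7 at depth 28
  lookup 158.237.153.55: bits 1001111011101101100110010011 walk d0:-→d1:-→d2:-→d3:-→d4:-→d5:-→d6:-→d7:-→d8:-→d9:-→d10:-→d11:-→d12:-→d13:-→d14:-→d15:-→d16:-→d17:-→d18:-→d19:-→d20:-→d21:-→d22:-→d23:-→d24:-→d25:-→d26:-→d27:-→d28:H7 -> H7
  - 22.220.188.240/28 clear@28
  add 158.237.153.0/24 -> H0 at depth 24
  add 22.220.188.253/32 -> H6 at depth 32
  lookup 22.220.188.253: bits 00010110110111001011110011111101 walk d0:-→d1:-→d2:-→d3:-→d4:-→d5:-→d6:-→d7:-→d8:-→d9:-→d10:-→d11:-→d12:H2→d13:-→d14:-→d15:-→d16:-→d17:-→d18:-→d19:-→d20:-→d21:-→d22:-→d23:-→d24:-→d25:-→d26:-→d27:-→d28:-→d29:-→d30:-→d31:-→d32:H6 -> H6
  add 0.0.0.0/0 -> H4 at depth 0
  lookup 158.237.153.6: bits 10011110111011011001100100 walk d0:H4→d1:-→d2:-→d3:-→d4:-→d5:-→d6:-→d7:-→d8:-→d9:-→d10:-→d11:-→d12:-→d13:-→d14:-→d15:-→d16:-→d17:-→d18:-→d19:-→d20:-→d21:-→d22:-→d23:-→d24:H0→d25:-→d26:- -> H0

== LOOKUPS ==
["H7","H6","H0"]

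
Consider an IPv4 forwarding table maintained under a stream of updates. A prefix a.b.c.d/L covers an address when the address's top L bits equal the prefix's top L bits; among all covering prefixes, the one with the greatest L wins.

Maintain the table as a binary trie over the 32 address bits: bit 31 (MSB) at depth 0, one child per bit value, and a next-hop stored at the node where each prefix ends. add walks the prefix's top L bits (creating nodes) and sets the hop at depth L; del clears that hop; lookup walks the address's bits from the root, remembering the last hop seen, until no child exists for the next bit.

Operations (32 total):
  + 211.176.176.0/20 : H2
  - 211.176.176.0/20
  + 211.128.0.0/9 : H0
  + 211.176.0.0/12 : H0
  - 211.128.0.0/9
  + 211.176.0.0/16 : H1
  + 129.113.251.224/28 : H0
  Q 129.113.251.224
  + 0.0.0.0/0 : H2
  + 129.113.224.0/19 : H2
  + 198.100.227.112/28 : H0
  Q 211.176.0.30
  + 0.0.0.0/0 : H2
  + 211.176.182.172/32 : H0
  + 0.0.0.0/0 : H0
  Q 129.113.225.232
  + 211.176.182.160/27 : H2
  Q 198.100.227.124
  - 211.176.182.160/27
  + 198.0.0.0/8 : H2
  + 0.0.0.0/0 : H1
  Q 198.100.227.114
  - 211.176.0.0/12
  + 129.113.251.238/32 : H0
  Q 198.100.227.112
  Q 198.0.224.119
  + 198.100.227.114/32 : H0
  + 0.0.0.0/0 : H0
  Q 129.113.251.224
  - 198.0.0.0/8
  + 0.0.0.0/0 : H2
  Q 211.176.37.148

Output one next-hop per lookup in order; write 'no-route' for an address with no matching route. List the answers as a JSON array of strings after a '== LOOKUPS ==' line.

Process each operation:
  + 211.176.176.0/20 (H2) depth=20
  del 211.176.176.0/20 (clear depth 20)
  + 211.128.0.0/9 (H0) depth=9
  + 211.176.0.0/12 (H0) depth=12
  del 211.128.0.0/9 (clear depth 9)
  + 211.176.0.0/16 (H1) depth=16
  + 129.113.251.224/28 (H0) depth=28
  Q 129.113.251.224: descend 1000000101110001111110111110 ; hops seen [H0] ; pick H0
  + 0.0.0.0/0 (H2) depth=0
  + 129.113.224.0/19 (H2) depth=19
  + 198.100.227.112/28 (H0) depth=28
  Q 211.176.0.30: descend 1101001110110000 ; hops seen [H2,H0,H1] ; pick H1
  + 0.0.0.0/0 (H2) depth=0
  + 211.176.182.172/32 (H0) depth=32
  + 0.0.0.0/0 (H0) depth=0
  Q 129.113.225.232: descend 1000000101110001111 ; hops seen [H0,H2] ; pick H2
  + 211.176.182.160/27 (H2) depth=27
  Q 198.100.227.124: descend 1100011001100100111000110111 ; hops seen [H0,H0] ; pick H0
  del 211.176.182.160/27 (clear depth 27)
  + 198.0.0.0/8 (H2) depth=8
  + 0.0.0.0/0 (H1) depth=0
  Q 198.100.227.114: descend 1100011001100100111000110111 ; hops seen [H1,H2,H0] ; pick H0
  del 211.176.0.0/12 (clear depth 12)
  + 129.113.251.238/32 (H0) depth=32
  Q 198.100.227.112: descend 1100011001100100111000110111 ; hops seen [H1,H2,H0] ; pick H0
  Q 198.0.224.119: descend 110001100 ; hops seen [H1,H2] ; pick H2
  + 198.100.227.114/32 (H0) depth=32
  + 0.0.0.0/0 (H0) depth=0
  Q 129.113.251.224: descend 1000000101110001111110111110 ; hops seen [H0,H2,H0] ; pick H0
  del 198.0.0.0/8 (clear depth 8)
  + 0.0.0.0/0 (H2) depth=0
  Q 211.176.37.148: descend 1101001110110000 ; hops seen [H2,H1] ; pick H1

== LOOKUPS ==
["H0","H1","H2","H0","H0","H0","H2","H0","H1"]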